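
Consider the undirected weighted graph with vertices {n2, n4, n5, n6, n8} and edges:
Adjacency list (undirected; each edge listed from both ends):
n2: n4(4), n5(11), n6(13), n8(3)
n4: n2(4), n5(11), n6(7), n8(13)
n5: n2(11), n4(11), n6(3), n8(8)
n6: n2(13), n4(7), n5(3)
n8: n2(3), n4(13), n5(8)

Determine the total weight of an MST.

17

Prim, starting at n8.
Step 1: frontier [n2—n8 3, n5—n8 8, n4—n8 13] → take n2—n8 (3); add n2.
Step 2: frontier [n2—n4 4, n2—n5 11, n2—n6 13, n5—n8 8, n4—n8 13] → take n2—n4 (4); add n4.
Step 3: frontier [n2—n5 11, n2—n6 13, n4—n6 7, n4—n5 11, n5—n8 8] → take n4—n6 (7); add n6.
Step 4: frontier [n2—n5 11, n4—n5 11, n5—n6 3, n5—n8 8] → take n5—n6 (3); add n5.
MST edges: n2—n8, n2—n4, n4—n6, n5—n6; total weight 3+4+7+3 = 17.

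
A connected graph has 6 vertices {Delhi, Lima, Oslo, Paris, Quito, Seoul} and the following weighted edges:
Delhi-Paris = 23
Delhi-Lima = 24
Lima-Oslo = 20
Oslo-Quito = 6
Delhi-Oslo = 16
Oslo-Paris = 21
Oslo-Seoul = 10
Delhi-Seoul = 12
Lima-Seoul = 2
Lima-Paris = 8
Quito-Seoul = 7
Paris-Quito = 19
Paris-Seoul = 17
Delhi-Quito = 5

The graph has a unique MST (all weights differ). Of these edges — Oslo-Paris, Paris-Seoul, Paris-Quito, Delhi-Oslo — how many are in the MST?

Kruskal's algorithm — process edges by increasing weight (ties by edge label):
Lima-Seoul (2): add. Components now {Lima,Seoul} {Delhi} {Paris} {Oslo} {Quito}
Delhi-Quito (5): add. Components now {Lima,Seoul} {Delhi,Quito} {Paris} {Oslo}
Oslo-Quito (6): add. Components now {Lima,Seoul} {Delhi,Oslo,Quito} {Paris}
Quito-Seoul (7): add. Components now {Delhi,Lima,Oslo,Quito,Seoul} {Paris}
Lima-Paris (8): add. Components now {Delhi,Lima,Oslo,Paris,Quito,Seoul}
MST edge set: {Lima-Seoul, Delhi-Quito, Oslo-Quito, Quito-Seoul, Lima-Paris}.
Of the listed edges, {} are in the MST → 0.

0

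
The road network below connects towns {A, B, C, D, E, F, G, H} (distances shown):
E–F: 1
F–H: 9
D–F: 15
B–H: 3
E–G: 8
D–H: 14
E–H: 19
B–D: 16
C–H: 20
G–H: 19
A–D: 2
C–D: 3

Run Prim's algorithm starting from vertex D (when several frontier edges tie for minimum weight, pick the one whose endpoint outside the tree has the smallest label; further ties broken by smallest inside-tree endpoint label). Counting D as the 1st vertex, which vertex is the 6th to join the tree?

Prim, starting at D.
Step 1: frontier [A–D 2, C–D 3, D–H 14, D–F 15, B–D 16] → take A–D (2); add A.
Step 2: frontier [C–D 3, D–H 14, D–F 15, B–D 16] → take C–D (3); add C.
Step 3: frontier [C–H 20, D–H 14, D–F 15, B–D 16] → take D–H (14); add H.
Step 4: frontier [D–F 15, B–D 16, B–H 3, F–H 9, E–H 19, G–H 19] → take B–H (3); add B.
Step 5: frontier [D–F 15, F–H 9, E–H 19, G–H 19] → take F–H (9); add F.
Step 6: frontier [E–F 1, E–H 19, G–H 19] → take E–F (1); add E.
Step 7: frontier [E–G 8, G–H 19] → take E–G (8); add G.
Vertex order: D, A, C, H, B, F, E, G. The 6th vertex is F.

F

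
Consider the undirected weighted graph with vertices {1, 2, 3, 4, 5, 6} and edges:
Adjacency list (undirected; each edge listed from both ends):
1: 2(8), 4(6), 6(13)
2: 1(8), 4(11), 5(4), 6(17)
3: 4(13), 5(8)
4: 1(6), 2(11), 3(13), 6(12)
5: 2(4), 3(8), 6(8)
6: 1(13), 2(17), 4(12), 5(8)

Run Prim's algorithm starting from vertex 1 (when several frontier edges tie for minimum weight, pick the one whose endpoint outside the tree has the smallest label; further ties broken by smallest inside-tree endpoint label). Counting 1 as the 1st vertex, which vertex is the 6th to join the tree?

6

Prim's algorithm from 1:
Step 1: cheapest edge leaving the tree is 1–4 (6); add 4.
Step 2: cheapest edge leaving the tree is 1–2 (8); add 2.
Step 3: cheapest edge leaving the tree is 2–5 (4); add 5.
Step 4: cheapest edge leaving the tree is 3–5 (8); add 3.
Step 5: cheapest edge leaving the tree is 5–6 (8); add 6.
Vertex order: 1, 4, 2, 5, 3, 6. The 6th vertex is 6.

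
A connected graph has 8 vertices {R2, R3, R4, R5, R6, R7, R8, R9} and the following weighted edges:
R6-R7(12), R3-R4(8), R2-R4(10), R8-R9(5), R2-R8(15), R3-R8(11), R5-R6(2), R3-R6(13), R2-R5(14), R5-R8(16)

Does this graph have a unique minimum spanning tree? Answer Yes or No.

Yes

Kruskal's algorithm — process edges by increasing weight (ties by edge label):
R5-R6 (2): add — endpoints in different components.
R8-R9 (5): add — endpoints in different components.
R3-R4 (8): add — endpoints in different components.
R2-R4 (10): add — endpoints in different components.
R3-R8 (11): add — endpoints in different components.
R6-R7 (12): add — endpoints in different components.
R3-R6 (13): add — endpoints in different components.
Every non-tree edge has weight strictly greater than the heaviest edge on the tree path between its endpoints, so the MST is unique.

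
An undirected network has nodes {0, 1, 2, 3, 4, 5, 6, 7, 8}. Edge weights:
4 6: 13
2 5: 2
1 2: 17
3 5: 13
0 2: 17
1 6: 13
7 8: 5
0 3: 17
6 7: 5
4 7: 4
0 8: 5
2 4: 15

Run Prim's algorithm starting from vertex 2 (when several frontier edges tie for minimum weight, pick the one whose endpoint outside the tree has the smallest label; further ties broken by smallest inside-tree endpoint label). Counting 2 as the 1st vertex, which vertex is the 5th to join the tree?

7

Prim's algorithm from 2:
Step 1: frontier [2 5 2, 2 4 15, 0 2 17, 1 2 17] → take 2 5 (2); add 5.
Step 2: frontier [2 4 15, 0 2 17, 1 2 17, 3 5 13] → take 3 5 (13); add 3.
Step 3: frontier [2 4 15, 0 2 17, 1 2 17, 0 3 17] → take 2 4 (15); add 4.
Step 4: frontier [0 2 17, 1 2 17, 0 3 17, 4 7 4, 4 6 13] → take 4 7 (4); add 7.
Step 5: frontier [0 2 17, 1 2 17, 0 3 17, 4 6 13, 6 7 5, 7 8 5] → take 6 7 (5); add 6.
Step 6: frontier [0 2 17, 1 2 17, 0 3 17, 1 6 13, 7 8 5] → take 7 8 (5); add 8.
Step 7: frontier [0 2 17, 1 2 17, 0 3 17, 1 6 13, 0 8 5] → take 0 8 (5); add 0.
Step 8: frontier [1 2 17, 1 6 13] → take 1 6 (13); add 1.
Vertex order: 2, 5, 3, 4, 7, 6, 8, 0, 1. The 5th vertex is 7.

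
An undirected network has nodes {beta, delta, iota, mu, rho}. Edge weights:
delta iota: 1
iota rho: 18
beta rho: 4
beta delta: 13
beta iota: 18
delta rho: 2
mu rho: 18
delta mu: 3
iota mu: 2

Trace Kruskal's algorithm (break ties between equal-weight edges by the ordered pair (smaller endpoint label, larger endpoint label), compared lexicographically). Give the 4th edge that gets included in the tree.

beta-rho

Sort edges by weight, then run Kruskal:
delta iota (1): add. Components now {beta} {mu} {rho} {delta,iota}
delta rho (2): add. Components now {beta} {mu} {delta,iota,rho}
iota mu (2): add. Components now {beta} {delta,iota,mu,rho}
delta mu (3): skip — mu and delta already connected.
beta rho (4): add. Components now {beta,delta,iota,mu,rho}
The 4th edge added is beta rho.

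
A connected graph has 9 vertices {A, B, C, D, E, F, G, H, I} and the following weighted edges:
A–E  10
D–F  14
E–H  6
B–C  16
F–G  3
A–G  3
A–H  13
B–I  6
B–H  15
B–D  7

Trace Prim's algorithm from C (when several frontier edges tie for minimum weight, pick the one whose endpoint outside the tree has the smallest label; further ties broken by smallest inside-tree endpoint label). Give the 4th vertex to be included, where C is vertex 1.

Grow the tree from C using Prim:
Step 1: frontier [B–C 16] → take B–C (16); add B.
Step 2: frontier [B–I 6, B–D 7, B–H 15] → take B–I (6); add I.
Step 3: frontier [B–D 7, B–H 15] → take B–D (7); add D.
Step 4: frontier [B–H 15, D–F 14] → take D–F (14); add F.
Step 5: frontier [B–H 15, F–G 3] → take F–G (3); add G.
Step 6: frontier [B–H 15, A–G 3] → take A–G (3); add A.
Step 7: frontier [A–E 10, A–H 13, B–H 15] → take A–E (10); add E.
Step 8: frontier [A–H 13, B–H 15, E–H 6] → take E–H (6); add H.
Vertex order: C, B, I, D, F, G, A, E, H. The 4th vertex is D.

D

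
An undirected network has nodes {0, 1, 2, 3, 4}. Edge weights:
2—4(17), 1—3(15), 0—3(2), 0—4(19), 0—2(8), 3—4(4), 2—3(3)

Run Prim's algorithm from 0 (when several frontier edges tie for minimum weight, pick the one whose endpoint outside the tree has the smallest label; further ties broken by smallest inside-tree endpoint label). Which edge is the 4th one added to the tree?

1-3

Prim's algorithm from 0:
Step 1: cheapest edge leaving the tree is 0—3 (2); add 3.
Step 2: cheapest edge leaving the tree is 2—3 (3); add 2.
Step 3: cheapest edge leaving the tree is 3—4 (4); add 4.
Step 4: cheapest edge leaving the tree is 1—3 (15); add 1.
The 4th edge added is 1—3.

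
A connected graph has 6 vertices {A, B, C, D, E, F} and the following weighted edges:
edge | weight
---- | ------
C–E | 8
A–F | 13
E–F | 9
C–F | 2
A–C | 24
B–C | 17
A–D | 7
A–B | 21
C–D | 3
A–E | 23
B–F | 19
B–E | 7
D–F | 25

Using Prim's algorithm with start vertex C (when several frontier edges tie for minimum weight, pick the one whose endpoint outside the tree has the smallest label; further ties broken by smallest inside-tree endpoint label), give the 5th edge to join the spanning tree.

Grow the tree from C using Prim:
Step 1: cheapest edge leaving the tree is C–F (2); add F.
Step 2: cheapest edge leaving the tree is C–D (3); add D.
Step 3: cheapest edge leaving the tree is A–D (7); add A.
Step 4: cheapest edge leaving the tree is C–E (8); add E.
Step 5: cheapest edge leaving the tree is B–E (7); add B.
The 5th edge added is B–E.

B-E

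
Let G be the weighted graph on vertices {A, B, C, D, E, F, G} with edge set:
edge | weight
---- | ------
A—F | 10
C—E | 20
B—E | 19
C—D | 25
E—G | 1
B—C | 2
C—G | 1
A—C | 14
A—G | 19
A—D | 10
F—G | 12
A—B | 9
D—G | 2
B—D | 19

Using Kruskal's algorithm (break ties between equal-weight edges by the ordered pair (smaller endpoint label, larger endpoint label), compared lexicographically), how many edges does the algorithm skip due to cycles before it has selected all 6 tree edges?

Sort edges by weight, then run Kruskal:
C—G (1): add. Components now {A} {B} {C,G} {D} {E} {F}
E—G (1): add. Components now {A} {B} {C,E,G} {D} {F}
B—C (2): add. Components now {A} {B,C,E,G} {D} {F}
D—G (2): add. Components now {A} {B,C,D,E,G} {F}
A—B (9): add. Components now {A,B,C,D,E,G} {F}
A—D (10): skip — A and D already connected.
A—F (10): add. Components now {A,B,C,D,E,F,G}
Edges rejected before the tree was complete: 1.

1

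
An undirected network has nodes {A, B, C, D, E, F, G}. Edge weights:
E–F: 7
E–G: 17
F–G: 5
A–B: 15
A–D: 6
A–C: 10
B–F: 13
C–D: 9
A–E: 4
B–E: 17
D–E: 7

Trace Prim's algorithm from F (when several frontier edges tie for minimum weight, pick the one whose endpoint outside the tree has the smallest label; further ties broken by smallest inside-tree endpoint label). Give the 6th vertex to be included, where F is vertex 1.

Grow the tree from F using Prim:
Step 1: cheapest edge leaving the tree is F–G (5); add G.
Step 2: cheapest edge leaving the tree is E–F (7); add E.
Step 3: cheapest edge leaving the tree is A–E (4); add A.
Step 4: cheapest edge leaving the tree is A–D (6); add D.
Step 5: cheapest edge leaving the tree is C–D (9); add C.
Step 6: cheapest edge leaving the tree is B–F (13); add B.
Vertex order: F, G, E, A, D, C, B. The 6th vertex is C.

C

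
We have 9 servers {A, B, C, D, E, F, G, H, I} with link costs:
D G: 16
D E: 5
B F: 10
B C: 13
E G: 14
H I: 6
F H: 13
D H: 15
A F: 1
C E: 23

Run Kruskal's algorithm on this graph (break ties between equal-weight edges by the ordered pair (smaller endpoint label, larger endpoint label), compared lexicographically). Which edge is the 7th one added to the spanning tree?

Kruskal's algorithm — process edges by increasing weight (ties by edge label):
A F (1): add — endpoints in different components.
D E (5): add — endpoints in different components.
H I (6): add — endpoints in different components.
B F (10): add — endpoints in different components.
B C (13): add — endpoints in different components.
F H (13): add — endpoints in different components.
E G (14): add — endpoints in different components.
D H (15): add — endpoints in different components.
The 7th edge added is E G.

E-G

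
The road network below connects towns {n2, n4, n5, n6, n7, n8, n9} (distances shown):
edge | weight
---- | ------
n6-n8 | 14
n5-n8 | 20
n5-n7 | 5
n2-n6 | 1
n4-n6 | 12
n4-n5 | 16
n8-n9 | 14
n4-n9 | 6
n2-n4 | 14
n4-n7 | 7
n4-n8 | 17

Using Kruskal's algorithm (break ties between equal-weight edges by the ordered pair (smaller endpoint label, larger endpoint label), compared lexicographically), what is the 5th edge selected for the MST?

Kruskal: consider edges lightest-first.
n2-n6 (1): add — endpoints in different components.
n5-n7 (5): add — endpoints in different components.
n4-n9 (6): add — endpoints in different components.
n4-n7 (7): add — endpoints in different components.
n4-n6 (12): add — endpoints in different components.
n2-n4 (14): skip — n4 and n2 already connected.
n6-n8 (14): add — endpoints in different components.
The 5th edge added is n4-n6.

n4-n6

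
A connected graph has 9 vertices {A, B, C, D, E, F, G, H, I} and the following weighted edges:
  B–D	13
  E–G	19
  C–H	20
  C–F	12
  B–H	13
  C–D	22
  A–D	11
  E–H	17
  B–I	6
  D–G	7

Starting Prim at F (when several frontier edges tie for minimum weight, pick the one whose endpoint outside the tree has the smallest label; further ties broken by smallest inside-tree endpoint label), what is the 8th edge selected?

Prim's algorithm from F:
Step 1: cheapest edge leaving the tree is C–F (12); add C.
Step 2: cheapest edge leaving the tree is C–H (20); add H.
Step 3: cheapest edge leaving the tree is B–H (13); add B.
Step 4: cheapest edge leaving the tree is B–I (6); add I.
Step 5: cheapest edge leaving the tree is B–D (13); add D.
Step 6: cheapest edge leaving the tree is D–G (7); add G.
Step 7: cheapest edge leaving the tree is A–D (11); add A.
Step 8: cheapest edge leaving the tree is E–H (17); add E.
The 8th edge added is E–H.

E-H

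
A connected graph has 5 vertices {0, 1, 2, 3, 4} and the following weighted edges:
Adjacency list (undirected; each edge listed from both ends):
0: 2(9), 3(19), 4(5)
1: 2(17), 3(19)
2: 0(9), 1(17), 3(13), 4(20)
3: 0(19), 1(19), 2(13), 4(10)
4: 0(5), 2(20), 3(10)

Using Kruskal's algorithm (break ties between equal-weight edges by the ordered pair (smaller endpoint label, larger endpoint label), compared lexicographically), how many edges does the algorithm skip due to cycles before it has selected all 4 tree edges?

Kruskal's algorithm — process edges by increasing weight (ties by edge label):
0-4 (5): add — endpoints in different components.
0-2 (9): add — endpoints in different components.
3-4 (10): add — endpoints in different components.
2-3 (13): skip — 2 and 3 already connected.
1-2 (17): add — endpoints in different components.
Edges rejected before the tree was complete: 1.

1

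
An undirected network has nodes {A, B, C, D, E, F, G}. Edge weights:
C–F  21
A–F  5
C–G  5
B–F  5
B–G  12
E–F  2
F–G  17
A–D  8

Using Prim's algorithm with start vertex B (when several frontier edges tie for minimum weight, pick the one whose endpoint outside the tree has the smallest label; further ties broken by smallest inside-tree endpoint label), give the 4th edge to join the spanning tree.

A-D

Grow the tree from B using Prim:
Step 1: frontier [B–F 5, B–G 12] → take B–F (5); add F.
Step 2: frontier [B–G 12, E–F 2, A–F 5, F–G 17, C–F 21] → take E–F (2); add E.
Step 3: frontier [B–G 12, A–F 5, F–G 17, C–F 21] → take A–F (5); add A.
Step 4: frontier [A–D 8, B–G 12, F–G 17, C–F 21] → take A–D (8); add D.
Step 5: frontier [B–G 12, F–G 17, C–F 21] → take B–G (12); add G.
Step 6: frontier [C–F 21, C–G 5] → take C–G (5); add C.
The 4th edge added is A–D.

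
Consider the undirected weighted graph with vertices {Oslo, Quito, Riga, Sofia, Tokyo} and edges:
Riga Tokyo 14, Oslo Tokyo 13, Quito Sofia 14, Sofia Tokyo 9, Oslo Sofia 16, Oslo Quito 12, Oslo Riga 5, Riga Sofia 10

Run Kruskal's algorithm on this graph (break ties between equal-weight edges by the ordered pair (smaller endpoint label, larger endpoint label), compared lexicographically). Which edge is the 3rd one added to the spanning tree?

Riga-Sofia

Kruskal's algorithm — process edges by increasing weight (ties by edge label):
Oslo Riga (5): add — endpoints in different components.
Sofia Tokyo (9): add — endpoints in different components.
Riga Sofia (10): add — endpoints in different components.
Oslo Quito (12): add — endpoints in different components.
The 3rd edge added is Riga Sofia.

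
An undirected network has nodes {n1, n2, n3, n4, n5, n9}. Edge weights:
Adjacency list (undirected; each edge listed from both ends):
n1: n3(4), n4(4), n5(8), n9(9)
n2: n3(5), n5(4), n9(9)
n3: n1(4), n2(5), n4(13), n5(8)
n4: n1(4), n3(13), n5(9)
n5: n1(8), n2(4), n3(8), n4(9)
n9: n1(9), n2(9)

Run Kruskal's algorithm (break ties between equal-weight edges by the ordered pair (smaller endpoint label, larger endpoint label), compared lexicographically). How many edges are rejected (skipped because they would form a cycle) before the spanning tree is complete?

2

Kruskal: consider edges lightest-first.
n1 n3 (4): add. Components now {n4} {n1,n3} {n2} {n5} {n9}
n1 n4 (4): add. Components now {n1,n3,n4} {n2} {n5} {n9}
n2 n5 (4): add. Components now {n1,n3,n4} {n2,n5} {n9}
n2 n3 (5): add. Components now {n1,n2,n3,n4,n5} {n9}
n1 n5 (8): skip — n1 and n5 already connected.
n3 n5 (8): skip — n3 and n5 already connected.
n1 n9 (9): add. Components now {n1,n2,n3,n4,n5,n9}
Edges rejected before the tree was complete: 2.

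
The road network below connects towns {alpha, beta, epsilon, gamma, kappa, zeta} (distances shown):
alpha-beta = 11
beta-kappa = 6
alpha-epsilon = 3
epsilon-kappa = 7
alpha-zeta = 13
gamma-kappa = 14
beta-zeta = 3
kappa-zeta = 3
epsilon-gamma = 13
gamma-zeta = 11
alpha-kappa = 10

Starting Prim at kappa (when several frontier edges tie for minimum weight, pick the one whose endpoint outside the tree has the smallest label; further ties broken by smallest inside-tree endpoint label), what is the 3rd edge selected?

epsilon-kappa

Grow the tree from kappa using Prim:
Step 1: cheapest edge leaving the tree is kappa-zeta (3); add zeta.
Step 2: cheapest edge leaving the tree is beta-zeta (3); add beta.
Step 3: cheapest edge leaving the tree is epsilon-kappa (7); add epsilon.
Step 4: cheapest edge leaving the tree is alpha-epsilon (3); add alpha.
Step 5: cheapest edge leaving the tree is gamma-zeta (11); add gamma.
The 3rd edge added is epsilon-kappa.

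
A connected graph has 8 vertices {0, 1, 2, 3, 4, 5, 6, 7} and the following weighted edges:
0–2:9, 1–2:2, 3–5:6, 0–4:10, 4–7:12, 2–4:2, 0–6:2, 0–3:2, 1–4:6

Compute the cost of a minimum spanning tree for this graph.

35

Grow the tree from 3 using Prim:
Step 1: frontier [0–3 2, 3–5 6] → take 0–3 (2); add 0.
Step 2: frontier [0–6 2, 0–2 9, 0–4 10, 3–5 6] → take 0–6 (2); add 6.
Step 3: frontier [0–2 9, 0–4 10, 3–5 6] → take 3–5 (6); add 5.
Step 4: frontier [0–2 9, 0–4 10] → take 0–2 (9); add 2.
Step 5: frontier [0–4 10, 1–2 2, 2–4 2] → take 1–2 (2); add 1.
Step 6: frontier [0–4 10, 1–4 6, 2–4 2] → take 2–4 (2); add 4.
Step 7: frontier [4–7 12] → take 4–7 (12); add 7.
MST edges: 0–3, 0–6, 3–5, 0–2, 1–2, 2–4, 4–7; total weight 2+2+6+9+2+2+12 = 35.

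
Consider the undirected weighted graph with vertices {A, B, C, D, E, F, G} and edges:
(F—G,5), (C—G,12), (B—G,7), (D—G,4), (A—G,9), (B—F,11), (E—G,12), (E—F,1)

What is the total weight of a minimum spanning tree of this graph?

38

Prim's algorithm from A:
Step 1: frontier [A—G 9] → take A—G (9); add G.
Step 2: frontier [D—G 4, F—G 5, B—G 7, C—G 12, E—G 12] → take D—G (4); add D.
Step 3: frontier [F—G 5, B—G 7, C—G 12, E—G 12] → take F—G (5); add F.
Step 4: frontier [E—F 1, B—F 11, B—G 7, C—G 12, E—G 12] → take E—F (1); add E.
Step 5: frontier [B—F 11, B—G 7, C—G 12] → take B—G (7); add B.
Step 6: frontier [C—G 12] → take C—G (12); add C.
MST edges: A—G, D—G, F—G, E—F, B—G, C—G; total weight 9+4+5+1+7+12 = 38.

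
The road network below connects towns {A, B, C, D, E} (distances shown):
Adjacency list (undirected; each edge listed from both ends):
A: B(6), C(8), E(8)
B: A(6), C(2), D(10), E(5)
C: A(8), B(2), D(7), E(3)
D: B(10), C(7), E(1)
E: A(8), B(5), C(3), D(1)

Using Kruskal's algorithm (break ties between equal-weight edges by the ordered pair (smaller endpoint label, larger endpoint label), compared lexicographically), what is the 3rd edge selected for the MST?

C-E

Kruskal's algorithm — process edges by increasing weight (ties by edge label):
D E (1): add — endpoints in different components.
B C (2): add — endpoints in different components.
C E (3): add — endpoints in different components.
B E (5): skip — B and E already connected.
A B (6): add — endpoints in different components.
The 3rd edge added is C E.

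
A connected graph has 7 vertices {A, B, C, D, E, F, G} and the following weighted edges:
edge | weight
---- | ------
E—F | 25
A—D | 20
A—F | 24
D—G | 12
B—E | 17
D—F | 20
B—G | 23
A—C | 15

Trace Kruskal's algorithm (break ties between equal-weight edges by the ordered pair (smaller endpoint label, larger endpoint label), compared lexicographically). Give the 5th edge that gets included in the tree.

D-F

Kruskal's algorithm — process edges by increasing weight (ties by edge label):
D—G (12): add — endpoints in different components.
A—C (15): add — endpoints in different components.
B—E (17): add — endpoints in different components.
A—D (20): add — endpoints in different components.
D—F (20): add — endpoints in different components.
B—G (23): add — endpoints in different components.
The 5th edge added is D—F.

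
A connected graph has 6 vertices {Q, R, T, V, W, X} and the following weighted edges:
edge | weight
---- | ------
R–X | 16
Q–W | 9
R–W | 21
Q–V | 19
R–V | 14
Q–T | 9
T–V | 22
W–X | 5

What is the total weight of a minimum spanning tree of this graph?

53

Sort edges by weight, then run Kruskal:
W–X (5): add. Components now {R} {W,X} {Q} {T} {V}
Q–T (9): add. Components now {R} {W,X} {Q,T} {V}
Q–W (9): add. Components now {R} {Q,T,W,X} {V}
R–V (14): add. Components now {R,V} {Q,T,W,X}
R–X (16): add. Components now {Q,R,T,V,W,X}
MST edges: W–X, Q–T, Q–W, R–V, R–X; total weight 5+9+9+14+16 = 53.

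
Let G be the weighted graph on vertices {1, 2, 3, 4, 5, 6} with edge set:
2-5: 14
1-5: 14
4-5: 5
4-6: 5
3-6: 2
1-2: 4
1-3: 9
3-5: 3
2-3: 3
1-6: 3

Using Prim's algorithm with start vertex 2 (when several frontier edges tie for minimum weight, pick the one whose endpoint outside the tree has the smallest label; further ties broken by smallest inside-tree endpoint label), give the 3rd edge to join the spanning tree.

1-6

Grow the tree from 2 using Prim:
Step 1: frontier [2-3 3, 1-2 4, 2-5 14] → take 2-3 (3); add 3.
Step 2: frontier [1-2 4, 2-5 14, 3-6 2, 3-5 3, 1-3 9] → take 3-6 (2); add 6.
Step 3: frontier [1-2 4, 2-5 14, 3-5 3, 1-3 9, 1-6 3, 4-6 5] → take 1-6 (3); add 1.
Step 4: frontier [1-5 14, 2-5 14, 3-5 3, 4-6 5] → take 3-5 (3); add 5.
Step 5: frontier [4-5 5, 4-6 5] → take 4-5 (5); add 4.
The 3rd edge added is 1-6.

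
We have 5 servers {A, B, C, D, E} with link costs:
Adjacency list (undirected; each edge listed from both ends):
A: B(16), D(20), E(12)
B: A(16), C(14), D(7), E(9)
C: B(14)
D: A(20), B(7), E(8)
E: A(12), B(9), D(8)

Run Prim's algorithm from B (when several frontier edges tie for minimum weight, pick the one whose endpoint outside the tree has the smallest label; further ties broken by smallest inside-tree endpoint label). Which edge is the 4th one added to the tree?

B-C

Grow the tree from B using Prim:
Step 1: cheapest edge leaving the tree is B–D (7); add D.
Step 2: cheapest edge leaving the tree is D–E (8); add E.
Step 3: cheapest edge leaving the tree is A–E (12); add A.
Step 4: cheapest edge leaving the tree is B–C (14); add C.
The 4th edge added is B–C.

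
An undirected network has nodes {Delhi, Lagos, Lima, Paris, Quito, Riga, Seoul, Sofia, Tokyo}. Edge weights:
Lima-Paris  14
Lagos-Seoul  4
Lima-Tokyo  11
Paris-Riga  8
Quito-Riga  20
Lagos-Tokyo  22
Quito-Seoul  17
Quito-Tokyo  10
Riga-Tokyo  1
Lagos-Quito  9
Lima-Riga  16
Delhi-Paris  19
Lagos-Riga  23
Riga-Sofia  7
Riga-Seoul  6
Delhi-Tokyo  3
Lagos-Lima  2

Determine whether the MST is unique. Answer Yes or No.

Yes

Sort edges by weight, then run Kruskal:
Riga-Tokyo (1): add — endpoints in different components.
Lagos-Lima (2): add — endpoints in different components.
Delhi-Tokyo (3): add — endpoints in different components.
Lagos-Seoul (4): add — endpoints in different components.
Riga-Seoul (6): add — endpoints in different components.
Riga-Sofia (7): add — endpoints in different components.
Paris-Riga (8): add — endpoints in different components.
Lagos-Quito (9): add — endpoints in different components.
Every non-tree edge has weight strictly greater than the heaviest edge on the tree path between its endpoints, so the MST is unique.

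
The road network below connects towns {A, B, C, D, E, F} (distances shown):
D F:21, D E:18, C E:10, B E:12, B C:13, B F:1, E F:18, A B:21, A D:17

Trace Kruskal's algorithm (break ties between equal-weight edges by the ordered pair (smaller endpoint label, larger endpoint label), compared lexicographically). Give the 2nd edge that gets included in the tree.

Kruskal's algorithm — process edges by increasing weight (ties by edge label):
B F (1): add — endpoints in different components.
C E (10): add — endpoints in different components.
B E (12): add — endpoints in different components.
B C (13): skip — B and C already connected.
A D (17): add — endpoints in different components.
D E (18): add — endpoints in different components.
The 2nd edge added is C E.

C-E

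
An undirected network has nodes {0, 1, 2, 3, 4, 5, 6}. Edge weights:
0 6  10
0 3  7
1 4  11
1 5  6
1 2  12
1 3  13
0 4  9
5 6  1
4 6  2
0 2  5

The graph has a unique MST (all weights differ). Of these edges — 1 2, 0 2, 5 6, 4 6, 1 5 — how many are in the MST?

4

Kruskal: consider edges lightest-first.
5 6 (1): add. Components now {0} {1} {2} {3} {4} {5,6}
4 6 (2): add. Components now {0} {1} {2} {3} {4,5,6}
0 2 (5): add. Components now {0,2} {1} {3} {4,5,6}
1 5 (6): add. Components now {0,2} {1,4,5,6} {3}
0 3 (7): add. Components now {0,2,3} {1,4,5,6}
0 4 (9): add. Components now {0,1,2,3,4,5,6}
MST edge set: {5 6, 4 6, 0 2, 1 5, 0 3, 0 4}.
Of the listed edges, {0 2, 5 6, 4 6, 1 5} are in the MST → 4.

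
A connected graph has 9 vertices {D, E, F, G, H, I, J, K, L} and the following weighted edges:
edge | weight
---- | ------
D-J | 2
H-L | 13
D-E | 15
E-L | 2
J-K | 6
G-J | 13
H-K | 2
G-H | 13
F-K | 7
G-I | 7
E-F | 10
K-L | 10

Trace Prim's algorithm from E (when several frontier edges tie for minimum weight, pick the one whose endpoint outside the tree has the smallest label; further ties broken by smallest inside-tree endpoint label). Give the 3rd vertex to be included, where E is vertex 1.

Prim, starting at E.
Step 1: frontier [E-L 2, E-F 10, D-E 15] → take E-L (2); add L.
Step 2: frontier [E-F 10, D-E 15, K-L 10, H-L 13] → take E-F (10); add F.
Step 3: frontier [D-E 15, F-K 7, K-L 10, H-L 13] → take F-K (7); add K.
Step 4: frontier [D-E 15, H-K 2, J-K 6, H-L 13] → take H-K (2); add H.
Step 5: frontier [D-E 15, G-H 13, J-K 6] → take J-K (6); add J.
Step 6: frontier [D-E 15, G-H 13, D-J 2, G-J 13] → take D-J (2); add D.
Step 7: frontier [G-H 13, G-J 13] → take G-H (13); add G.
Step 8: frontier [G-I 7] → take G-I (7); add I.
Vertex order: E, L, F, K, H, J, D, G, I. The 3rd vertex is F.

F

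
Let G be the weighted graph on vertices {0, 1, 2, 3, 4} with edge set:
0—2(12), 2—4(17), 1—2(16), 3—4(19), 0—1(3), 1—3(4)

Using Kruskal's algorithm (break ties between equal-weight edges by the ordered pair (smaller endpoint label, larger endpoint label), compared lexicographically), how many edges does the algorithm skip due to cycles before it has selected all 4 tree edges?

Kruskal's algorithm — process edges by increasing weight (ties by edge label):
0—1 (3): add. Components now {0,1} {2} {3} {4}
1—3 (4): add. Components now {0,1,3} {2} {4}
0—2 (12): add. Components now {0,1,2,3} {4}
1—2 (16): skip — 1 and 2 already connected.
2—4 (17): add. Components now {0,1,2,3,4}
Edges rejected before the tree was complete: 1.

1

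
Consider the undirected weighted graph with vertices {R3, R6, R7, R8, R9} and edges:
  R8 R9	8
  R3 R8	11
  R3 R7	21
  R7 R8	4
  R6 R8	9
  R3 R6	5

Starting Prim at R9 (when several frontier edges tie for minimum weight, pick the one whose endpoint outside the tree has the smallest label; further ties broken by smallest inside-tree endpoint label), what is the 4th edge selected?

Prim, starting at R9.
Step 1: cheapest edge leaving the tree is R8 R9 (8); add R8.
Step 2: cheapest edge leaving the tree is R7 R8 (4); add R7.
Step 3: cheapest edge leaving the tree is R6 R8 (9); add R6.
Step 4: cheapest edge leaving the tree is R3 R6 (5); add R3.
The 4th edge added is R3 R6.

R3-R6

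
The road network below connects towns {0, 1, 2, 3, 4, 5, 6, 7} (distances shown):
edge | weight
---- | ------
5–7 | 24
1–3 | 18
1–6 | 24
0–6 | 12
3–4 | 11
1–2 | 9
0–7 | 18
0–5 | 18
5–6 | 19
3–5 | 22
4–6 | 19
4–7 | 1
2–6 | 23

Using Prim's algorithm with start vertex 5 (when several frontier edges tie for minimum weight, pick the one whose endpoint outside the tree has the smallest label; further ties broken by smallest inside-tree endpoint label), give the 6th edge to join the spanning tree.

1-3

Prim's algorithm from 5:
Step 1: cheapest edge leaving the tree is 0–5 (18); add 0.
Step 2: cheapest edge leaving the tree is 0–6 (12); add 6.
Step 3: cheapest edge leaving the tree is 0–7 (18); add 7.
Step 4: cheapest edge leaving the tree is 4–7 (1); add 4.
Step 5: cheapest edge leaving the tree is 3–4 (11); add 3.
Step 6: cheapest edge leaving the tree is 1–3 (18); add 1.
Step 7: cheapest edge leaving the tree is 1–2 (9); add 2.
The 6th edge added is 1–3.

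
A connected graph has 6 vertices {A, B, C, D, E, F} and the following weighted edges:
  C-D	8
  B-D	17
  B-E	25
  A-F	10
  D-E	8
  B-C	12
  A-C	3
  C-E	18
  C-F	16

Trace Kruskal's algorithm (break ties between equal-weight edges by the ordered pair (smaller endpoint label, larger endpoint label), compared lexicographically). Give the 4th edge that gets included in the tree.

A-F

Kruskal's algorithm — process edges by increasing weight (ties by edge label):
A-C (3): add. Components now {A,C} {B} {D} {E} {F}
C-D (8): add. Components now {A,C,D} {B} {E} {F}
D-E (8): add. Components now {A,C,D,E} {B} {F}
A-F (10): add. Components now {A,C,D,E,F} {B}
B-C (12): add. Components now {A,B,C,D,E,F}
The 4th edge added is A-F.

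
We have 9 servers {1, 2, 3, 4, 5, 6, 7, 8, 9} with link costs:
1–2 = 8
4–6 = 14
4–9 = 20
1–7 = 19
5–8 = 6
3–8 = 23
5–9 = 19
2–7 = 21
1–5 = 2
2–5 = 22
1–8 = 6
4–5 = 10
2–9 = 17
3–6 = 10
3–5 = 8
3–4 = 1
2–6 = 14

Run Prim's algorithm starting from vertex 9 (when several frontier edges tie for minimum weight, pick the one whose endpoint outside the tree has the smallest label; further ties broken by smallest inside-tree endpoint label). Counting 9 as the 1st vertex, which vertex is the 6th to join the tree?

Grow the tree from 9 using Prim:
Step 1: cheapest edge leaving the tree is 2–9 (17); add 2.
Step 2: cheapest edge leaving the tree is 1–2 (8); add 1.
Step 3: cheapest edge leaving the tree is 1–5 (2); add 5.
Step 4: cheapest edge leaving the tree is 1–8 (6); add 8.
Step 5: cheapest edge leaving the tree is 3–5 (8); add 3.
Step 6: cheapest edge leaving the tree is 3–4 (1); add 4.
Step 7: cheapest edge leaving the tree is 3–6 (10); add 6.
Step 8: cheapest edge leaving the tree is 1–7 (19); add 7.
Vertex order: 9, 2, 1, 5, 8, 3, 4, 6, 7. The 6th vertex is 3.

3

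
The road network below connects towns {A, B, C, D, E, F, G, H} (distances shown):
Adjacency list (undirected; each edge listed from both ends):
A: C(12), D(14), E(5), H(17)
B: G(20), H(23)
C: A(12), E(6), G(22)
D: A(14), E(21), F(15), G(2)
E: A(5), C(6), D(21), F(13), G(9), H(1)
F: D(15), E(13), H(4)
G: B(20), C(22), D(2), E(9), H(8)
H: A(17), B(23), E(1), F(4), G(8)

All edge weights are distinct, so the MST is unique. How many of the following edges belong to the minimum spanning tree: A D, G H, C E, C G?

2

Sort edges by weight, then run Kruskal:
E H (1): add — endpoints in different components.
D G (2): add — endpoints in different components.
F H (4): add — endpoints in different components.
A E (5): add — endpoints in different components.
C E (6): add — endpoints in different components.
G H (8): add — endpoints in different components.
E G (9): skip — E and G already connected.
A C (12): skip — A and C already connected.
E F (13): skip — E and F already connected.
A D (14): skip — A and D already connected.
D F (15): skip — D and F already connected.
A H (17): skip — A and H already connected.
B G (20): add — endpoints in different components.
MST edge set: {E H, D G, F H, A E, C E, G H, B G}.
Of the listed edges, {G H, C E} are in the MST → 2.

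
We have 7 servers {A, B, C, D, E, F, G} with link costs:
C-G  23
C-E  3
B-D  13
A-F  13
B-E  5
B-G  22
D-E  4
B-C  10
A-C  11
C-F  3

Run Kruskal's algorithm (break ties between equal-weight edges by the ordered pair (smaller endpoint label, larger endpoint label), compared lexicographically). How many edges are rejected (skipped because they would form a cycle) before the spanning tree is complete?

Sort edges by weight, then run Kruskal:
C-E (3): add. Components now {A} {B} {C,E} {D} {F} {G}
C-F (3): add. Components now {A} {B} {C,E,F} {D} {G}
D-E (4): add. Components now {A} {B} {C,D,E,F} {G}
B-E (5): add. Components now {A} {B,C,D,E,F} {G}
B-C (10): skip — B and C already connected.
A-C (11): add. Components now {A,B,C,D,E,F} {G}
A-F (13): skip — A and F already connected.
B-D (13): skip — B and D already connected.
B-G (22): add. Components now {A,B,C,D,E,F,G}
Edges rejected before the tree was complete: 3.

3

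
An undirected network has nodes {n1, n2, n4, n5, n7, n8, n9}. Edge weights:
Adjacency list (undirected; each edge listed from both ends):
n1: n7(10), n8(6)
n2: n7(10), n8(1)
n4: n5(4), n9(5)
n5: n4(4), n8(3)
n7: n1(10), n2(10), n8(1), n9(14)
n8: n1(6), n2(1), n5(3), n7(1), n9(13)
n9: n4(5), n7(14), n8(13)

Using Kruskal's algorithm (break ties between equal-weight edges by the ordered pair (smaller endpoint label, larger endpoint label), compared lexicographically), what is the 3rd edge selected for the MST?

Kruskal: consider edges lightest-first.
n2 n8 (1): add — endpoints in different components.
n7 n8 (1): add — endpoints in different components.
n5 n8 (3): add — endpoints in different components.
n4 n5 (4): add — endpoints in different components.
n4 n9 (5): add — endpoints in different components.
n1 n8 (6): add — endpoints in different components.
The 3rd edge added is n5 n8.

n5-n8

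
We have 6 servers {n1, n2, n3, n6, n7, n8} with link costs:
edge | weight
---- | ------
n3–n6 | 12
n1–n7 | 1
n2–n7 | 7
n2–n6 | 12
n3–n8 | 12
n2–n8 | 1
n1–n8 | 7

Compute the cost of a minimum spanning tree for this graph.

Grow the tree from n1 using Prim:
Step 1: cheapest edge leaving the tree is n1–n7 (1); add n7.
Step 2: cheapest edge leaving the tree is n2–n7 (7); add n2.
Step 3: cheapest edge leaving the tree is n2–n8 (1); add n8.
Step 4: cheapest edge leaving the tree is n3–n8 (12); add n3.
Step 5: cheapest edge leaving the tree is n2–n6 (12); add n6.
MST edges: n1–n7, n2–n7, n2–n8, n3–n8, n2–n6; total weight 1+7+1+12+12 = 33.

33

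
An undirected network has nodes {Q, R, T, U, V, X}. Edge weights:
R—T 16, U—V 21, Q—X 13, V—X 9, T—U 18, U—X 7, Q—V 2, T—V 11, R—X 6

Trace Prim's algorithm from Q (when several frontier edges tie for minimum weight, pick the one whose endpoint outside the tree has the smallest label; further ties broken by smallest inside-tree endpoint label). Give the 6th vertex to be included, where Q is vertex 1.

Grow the tree from Q using Prim:
Step 1: cheapest edge leaving the tree is Q—V (2); add V.
Step 2: cheapest edge leaving the tree is V—X (9); add X.
Step 3: cheapest edge leaving the tree is R—X (6); add R.
Step 4: cheapest edge leaving the tree is U—X (7); add U.
Step 5: cheapest edge leaving the tree is T—V (11); add T.
Vertex order: Q, V, X, R, U, T. The 6th vertex is T.

T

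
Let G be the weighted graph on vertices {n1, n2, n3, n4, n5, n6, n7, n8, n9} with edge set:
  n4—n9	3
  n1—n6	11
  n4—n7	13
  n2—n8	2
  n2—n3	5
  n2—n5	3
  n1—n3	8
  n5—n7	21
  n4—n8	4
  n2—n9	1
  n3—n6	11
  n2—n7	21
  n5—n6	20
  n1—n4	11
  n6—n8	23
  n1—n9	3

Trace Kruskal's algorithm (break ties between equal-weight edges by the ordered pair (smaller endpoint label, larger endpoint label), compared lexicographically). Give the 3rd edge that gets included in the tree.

Kruskal: consider edges lightest-first.
n2—n9 (1): add — endpoints in different components.
n2—n8 (2): add — endpoints in different components.
n1—n9 (3): add — endpoints in different components.
n2—n5 (3): add — endpoints in different components.
n4—n9 (3): add — endpoints in different components.
n4—n8 (4): skip — n8 and n4 already connected.
n2—n3 (5): add — endpoints in different components.
n1—n3 (8): skip — n3 and n1 already connected.
n1—n4 (11): skip — n4 and n1 already connected.
n1—n6 (11): add — endpoints in different components.
n3—n6 (11): skip — n6 and n3 already connected.
n4—n7 (13): add — endpoints in different components.
The 3rd edge added is n1—n9.

n1-n9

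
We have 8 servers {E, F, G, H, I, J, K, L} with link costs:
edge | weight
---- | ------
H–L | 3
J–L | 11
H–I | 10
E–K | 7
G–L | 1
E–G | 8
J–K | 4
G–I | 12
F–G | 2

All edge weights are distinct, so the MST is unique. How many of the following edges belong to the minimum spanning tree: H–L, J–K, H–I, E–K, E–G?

Kruskal's algorithm — process edges by increasing weight (ties by edge label):
G–L (1): add — endpoints in different components.
F–G (2): add — endpoints in different components.
H–L (3): add — endpoints in different components.
J–K (4): add — endpoints in different components.
E–K (7): add — endpoints in different components.
E–G (8): add — endpoints in different components.
H–I (10): add — endpoints in different components.
MST edge set: {G–L, F–G, H–L, J–K, E–K, E–G, H–I}.
Of the listed edges, {H–L, J–K, H–I, E–K, E–G} are in the MST → 5.

5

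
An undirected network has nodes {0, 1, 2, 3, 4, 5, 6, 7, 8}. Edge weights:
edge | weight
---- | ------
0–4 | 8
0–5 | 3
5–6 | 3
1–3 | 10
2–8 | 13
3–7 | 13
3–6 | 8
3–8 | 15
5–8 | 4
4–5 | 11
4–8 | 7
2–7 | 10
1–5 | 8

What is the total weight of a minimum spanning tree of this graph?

Sort edges by weight, then run Kruskal:
0–5 (3): add — endpoints in different components.
5–6 (3): add — endpoints in different components.
5–8 (4): add — endpoints in different components.
4–8 (7): add — endpoints in different components.
0–4 (8): skip — 0 and 4 already connected.
1–5 (8): add — endpoints in different components.
3–6 (8): add — endpoints in different components.
1–3 (10): skip — 1 and 3 already connected.
2–7 (10): add — endpoints in different components.
4–5 (11): skip — 4 and 5 already connected.
2–8 (13): add — endpoints in different components.
MST edges: 0–5, 5–6, 5–8, 4–8, 1–5, 3–6, 2–7, 2–8; total weight 3+3+4+7+8+8+10+13 = 56.

56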